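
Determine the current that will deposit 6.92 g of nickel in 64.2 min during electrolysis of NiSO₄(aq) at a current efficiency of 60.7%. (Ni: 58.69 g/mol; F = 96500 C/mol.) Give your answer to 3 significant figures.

9.73 A

n(Ni) = 6.92 / 58.69 = 0.1179 mol
Ni²⁺ + 2e⁻ → Ni, so n(e⁻) = 2 × 0.1179 = 0.2358 mol
Q = 0.2358 × 96500 / 0.607 = 37490 C
I = Q / t = 37490 / 3852 s = 9.73 A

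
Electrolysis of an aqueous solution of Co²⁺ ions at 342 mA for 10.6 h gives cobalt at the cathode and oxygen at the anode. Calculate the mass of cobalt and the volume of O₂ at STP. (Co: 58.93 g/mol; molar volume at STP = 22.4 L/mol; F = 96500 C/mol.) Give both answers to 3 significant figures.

3.98 g Co; 0.757 L O₂

Q = 0.342 × 38160 = 13050 C; n(e⁻) = 13050 / 96500 = 0.1352 mol
Cathode: Co²⁺ + 2e⁻ → Co → n(Co) = 0.1352/2 = 0.06760 mol → 3.98 g
Anode: 2H₂O → O₂ + 4H⁺ + 4e⁻ → n(O₂) = 0.1352/4 = 0.03380 mol → 0.757 L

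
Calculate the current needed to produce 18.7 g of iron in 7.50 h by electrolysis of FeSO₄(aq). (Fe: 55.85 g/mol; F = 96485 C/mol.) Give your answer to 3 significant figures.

n(Fe) = 18.7 / 55.85 = 0.3348 mol
Fe²⁺ + 2e⁻ → Fe, so n(e⁻) = 2 × 0.3348 = 0.6696 mol
Q = 0.6696 × 96485 = 64610 C
I = Q / t = 64610 / 27000 s = 2.39 A

2.39 A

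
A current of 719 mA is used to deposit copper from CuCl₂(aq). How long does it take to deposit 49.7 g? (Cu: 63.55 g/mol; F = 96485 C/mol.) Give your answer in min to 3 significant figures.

3500 min

n(Cu) = 49.7 / 63.55 = 0.7821 mol
Cu²⁺ + 2e⁻ → Cu, so n(e⁻) = 2 × 0.7821 = 1.564 mol
Q = 1.564 × 96485 = 1.509×10^5 C
t = Q / I = 1.509×10^5 / 0.719 = 2.099×10^5 s = 3500 min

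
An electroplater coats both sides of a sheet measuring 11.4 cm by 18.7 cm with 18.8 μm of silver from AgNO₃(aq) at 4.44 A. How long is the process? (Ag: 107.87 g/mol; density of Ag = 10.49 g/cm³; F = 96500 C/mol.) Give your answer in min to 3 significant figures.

28.2 min

Plated area = 2 × 11.4 × 18.7 = 426.4 cm²
Volume = 426.4 × 18.8×10⁻⁴ cm = 0.8016 cm³
m(Ag) = 0.8016 × 10.49 = 8.409 g
n(Ag) = 8.409 / 107.87 = 0.07795 mol; n(e⁻) = 0.07795 mol
Q = 0.07795 × 96500 = 7522 C
t = 7522 / 4.44 = 1694 s = 28.2 min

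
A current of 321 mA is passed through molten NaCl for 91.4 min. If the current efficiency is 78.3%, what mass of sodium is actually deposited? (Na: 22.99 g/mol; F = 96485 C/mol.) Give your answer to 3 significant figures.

0.328 g

Q = 0.321 × 5484 = 1760 C
n(e⁻) = 1760 / 96485 = 0.01824 mol
Na⁺ + e⁻ → Na, so theoretical m(Na) = 0.01824 × 22.99 = 0.4193 g
Actual mass = 78.3% × 0.4193 = 0.328 g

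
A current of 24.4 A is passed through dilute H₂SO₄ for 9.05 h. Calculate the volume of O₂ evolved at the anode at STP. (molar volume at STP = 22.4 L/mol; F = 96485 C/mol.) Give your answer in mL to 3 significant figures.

46100 mL

Q = 24.4 A × 32580 s = 7.950×10^5 C
n(e⁻) = 7.950×10^5 / 96485 = 8.240 mol
2H₂O → O₂ + 4H⁺ + 4e⁻, so n(O₂) = 8.240 / 4 = 2.060 mol
V = 2.060 × 22.4 = 46.14 L
= 46100 mL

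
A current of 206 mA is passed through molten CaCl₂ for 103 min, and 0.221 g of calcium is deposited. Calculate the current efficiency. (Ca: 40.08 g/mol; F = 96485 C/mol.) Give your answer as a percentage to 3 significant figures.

Q = 0.206 × 6180 = 1273 C
n(e⁻) = 1273 / 96485 = 0.01319 mol
Ca²⁺ + 2e⁻ → Ca, so theoretical n(Ca) = 0.006595 mol → 0.2643 g
Efficiency = 0.221 / 0.2643 = 0.8362 = 83.6%

83.6%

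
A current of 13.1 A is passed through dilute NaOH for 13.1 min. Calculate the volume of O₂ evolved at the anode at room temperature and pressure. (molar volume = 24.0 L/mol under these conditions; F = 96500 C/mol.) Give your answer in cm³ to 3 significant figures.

Q = 13.1 A × 786 s = 10300 C
Moles of electrons = 10300 / 96500 = 0.1067 mol
2H₂O → O₂ + 4H⁺ + 4e⁻, so n(O₂) = 0.1067 / 4 = 0.02668 mol
V = 0.02668 × 24.0 = 0.6403 L
= 640 cm³

640 cm³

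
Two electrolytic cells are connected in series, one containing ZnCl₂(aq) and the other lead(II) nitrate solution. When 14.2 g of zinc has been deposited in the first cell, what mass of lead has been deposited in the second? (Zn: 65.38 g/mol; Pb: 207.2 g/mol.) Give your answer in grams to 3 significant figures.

n(Zn) = 14.2 / 65.38 = 0.2172 mol
Zn²⁺ + 2e⁻ → Zn, so n(e⁻) = 2 × 0.2172 = 0.4344 mol
Same current for the same time ⇒ same n(e⁻) = 0.4344 mol in both cells.
Pb²⁺ + 2e⁻ → Pb, so n(Pb) = 0.4344 / 2 = 0.2172 mol
m(Pb) = 0.2172 × 207.2 = 45.0 g

45.0 g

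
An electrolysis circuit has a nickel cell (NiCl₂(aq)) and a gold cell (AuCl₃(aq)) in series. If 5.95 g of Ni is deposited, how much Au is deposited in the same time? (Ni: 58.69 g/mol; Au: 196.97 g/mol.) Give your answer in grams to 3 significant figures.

n(Ni) = 5.95 / 58.69 = 0.1014 mol
Ni²⁺ + 2e⁻ → Ni, so n(e⁻) = 2 × 0.1014 = 0.2028 mol
In series, the same 0.2028 mol of electrons flows through the second cell.
Au³⁺ + 3e⁻ → Au, so n(Au) = 0.2028 / 3 = 0.06760 mol
m(Au) = 0.06760 × 196.97 = 13.3 g

13.3 g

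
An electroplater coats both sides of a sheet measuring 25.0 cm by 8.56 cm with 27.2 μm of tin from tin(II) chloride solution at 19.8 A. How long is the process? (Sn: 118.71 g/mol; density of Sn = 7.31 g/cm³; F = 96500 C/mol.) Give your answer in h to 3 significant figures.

0.194 h

Plated area = 2 × 25.0 × 8.56 = 428.0 cm²
Volume = 428.0 × 27.2×10⁻⁴ cm = 1.164 cm³
m(Sn) = 1.164 × 7.31 = 8.509 g
n(Sn) = 8.509 / 118.71 = 0.07168 mol; n(e⁻) = 2 × 0.07168 = 0.1434 mol
Q = 0.1434 × 96500 = 13840 C
t = 13840 / 19.8 = 699.0 s = 0.194 h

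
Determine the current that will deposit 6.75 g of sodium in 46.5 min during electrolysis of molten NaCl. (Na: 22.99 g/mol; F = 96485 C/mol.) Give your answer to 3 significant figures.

n(Na) = 6.75 / 22.99 = 0.2936 mol
Na⁺ + e⁻ → Na, so n(e⁻) = 0.2936 mol
Q = 0.2936 × 96485 = 28330 C
I = Q / t = 28330 / 2790 s = 10.2 A

10.2 A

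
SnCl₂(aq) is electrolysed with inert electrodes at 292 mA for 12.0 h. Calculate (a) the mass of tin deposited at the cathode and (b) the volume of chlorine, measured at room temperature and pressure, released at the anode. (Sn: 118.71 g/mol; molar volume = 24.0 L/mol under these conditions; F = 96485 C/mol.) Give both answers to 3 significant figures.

7.76 g Sn; 1.57 L Cl₂

Q = 0.292 × 43200 = 12610 C; n(e⁻) = 12610 / 96485 = 0.1307 mol
Cathode: Sn²⁺ + 2e⁻ → Sn → n(Sn) = 0.1307/2 = 0.06535 mol → 7.76 g
Anode: 2Cl⁻ → Cl₂ + 2e⁻ → n(Cl₂) = 0.1307/2 = 0.06535 mol → 1.57 L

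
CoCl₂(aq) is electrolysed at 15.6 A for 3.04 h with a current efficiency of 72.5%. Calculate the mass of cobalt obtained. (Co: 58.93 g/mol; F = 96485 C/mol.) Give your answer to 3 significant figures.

Q = 15.6 × 10944 = 1.707×10^5 C
n(e⁻) = 1.707×10^5 / 96485 = 1.769 mol
Co²⁺ + 2e⁻ → Co, so theoretical m(Co) = 0.8845 × 58.93 = 52.12 g
Actual mass = 72.5% × 52.12 = 37.8 g

37.8 g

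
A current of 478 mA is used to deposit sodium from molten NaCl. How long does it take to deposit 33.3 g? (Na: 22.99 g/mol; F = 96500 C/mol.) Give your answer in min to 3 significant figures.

n(Na) = 33.3 / 22.99 = 1.448 mol
Na⁺ + e⁻ → Na, so n(e⁻) = 1.448 mol
Q = 1.448 × 96500 = 1.397×10^5 C
t = Q / I = 1.397×10^5 / 0.478 = 2.923×10^5 s = 4870 min

4870 min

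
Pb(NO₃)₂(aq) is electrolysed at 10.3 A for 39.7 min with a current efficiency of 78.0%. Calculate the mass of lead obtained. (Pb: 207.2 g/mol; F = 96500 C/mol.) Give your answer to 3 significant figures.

20.5 g

Q = 10.3 × 2382 = 24530 C
n(e⁻) = 24530 / 96500 = 0.2542 mol
Pb²⁺ + 2e⁻ → Pb, so theoretical m(Pb) = 0.1271 × 207.2 = 26.34 g
Actual mass = 78.0% × 26.34 = 20.5 g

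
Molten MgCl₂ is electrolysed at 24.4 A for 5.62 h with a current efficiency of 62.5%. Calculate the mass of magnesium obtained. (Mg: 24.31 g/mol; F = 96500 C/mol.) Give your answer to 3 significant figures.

Q = 24.4 × 20232 = 4.937×10^5 C
n(e⁻) = 4.937×10^5 / 96500 = 5.116 mol
Mg²⁺ + 2e⁻ → Mg, so theoretical m(Mg) = 2.558 × 24.31 = 62.18 g
Actual mass = 62.5% × 62.18 = 38.9 g

38.9 g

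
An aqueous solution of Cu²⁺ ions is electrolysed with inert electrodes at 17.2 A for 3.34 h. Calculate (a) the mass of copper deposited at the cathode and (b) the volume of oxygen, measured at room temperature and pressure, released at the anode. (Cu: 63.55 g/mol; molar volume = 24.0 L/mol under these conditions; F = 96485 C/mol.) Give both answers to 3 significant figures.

68.1 g Cu; 12.9 L O₂

Q = 17.2 × 12024 = 2.068×10^5 C; n(e⁻) = 2.068×10^5 / 96485 = 2.143 mol
Cathode: Cu²⁺ + 2e⁻ → Cu → n(Cu) = 2.143/2 = 1.072 mol → 68.1 g
Anode: 2H₂O → O₂ + 4H⁺ + 4e⁻ → n(O₂) = 2.143/4 = 0.5358 mol → 12.9 L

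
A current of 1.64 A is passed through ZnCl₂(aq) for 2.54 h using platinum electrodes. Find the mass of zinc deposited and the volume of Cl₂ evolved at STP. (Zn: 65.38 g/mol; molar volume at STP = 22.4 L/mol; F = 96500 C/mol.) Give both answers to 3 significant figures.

5.08 g Zn; 1.74 L Cl₂

Q = 1.64 × 9144 = 15000 C; n(e⁻) = 15000 / 96500 = 0.1554 mol
Cathode: Zn²⁺ + 2e⁻ → Zn → n(Zn) = 0.1554/2 = 0.07770 mol → 5.08 g
Anode: 2Cl⁻ → Cl₂ + 2e⁻ → n(Cl₂) = 0.1554/2 = 0.07770 mol → 1.74 L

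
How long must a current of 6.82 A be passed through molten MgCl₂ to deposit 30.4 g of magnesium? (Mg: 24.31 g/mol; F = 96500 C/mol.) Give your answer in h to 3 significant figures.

n(Mg) = 30.4 / 24.31 = 1.251 mol
Mg²⁺ + 2e⁻ → Mg, so n(e⁻) = 2 × 1.251 = 2.502 mol
Q = 2.502 × 96500 = 2.414×10^5 C
t = Q / I = 2.414×10^5 / 6.82 = 35400 s = 9.83 h

9.83 h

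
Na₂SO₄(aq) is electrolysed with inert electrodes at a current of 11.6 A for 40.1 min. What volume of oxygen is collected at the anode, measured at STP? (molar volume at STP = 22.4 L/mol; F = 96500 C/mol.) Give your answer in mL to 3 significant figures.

1620 mL

Q = 11.6 A × 2406 s = 27910 C
n(e⁻) = 27910 / 96500 = 0.2892 mol
2H₂O → O₂ + 4H⁺ + 4e⁻, so n(O₂) = 0.2892 / 4 = 0.07230 mol
V = 0.07230 × 22.4 = 1.620 L
= 1620 mL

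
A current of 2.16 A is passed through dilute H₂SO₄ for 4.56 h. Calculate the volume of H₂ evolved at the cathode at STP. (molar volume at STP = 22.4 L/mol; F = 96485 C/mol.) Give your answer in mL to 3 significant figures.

Q = It = 2.16 × 16416 = 35460 C
n(e⁻) = 35460 / 96485 = 0.3675 mol
2H⁺ + 2e⁻ → H₂, so n(H₂) = 0.3675 / 2 = 0.1838 mol
V = 0.1838 × 22.4 = 4.117 L
= 4120 mL

4120 mL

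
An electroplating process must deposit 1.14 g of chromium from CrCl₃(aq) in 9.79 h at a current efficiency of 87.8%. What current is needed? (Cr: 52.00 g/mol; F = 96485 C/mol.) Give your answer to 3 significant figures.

n(Cr) = 1.14 / 52.00 = 0.02192 mol
Cr³⁺ + 3e⁻ → Cr, so n(e⁻) = 3 × 0.02192 = 0.06576 mol
Q = 0.06576 × 96485 / 0.878 = 7226 C
I = Q / t = 7226 / 35244 s = 0.205 A

0.205 A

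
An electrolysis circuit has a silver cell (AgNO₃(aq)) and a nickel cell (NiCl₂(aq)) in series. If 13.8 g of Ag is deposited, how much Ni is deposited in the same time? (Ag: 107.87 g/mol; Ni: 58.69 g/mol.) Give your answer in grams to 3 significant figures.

n(Ag) = 13.8 / 107.87 = 0.1279 mol
Ag⁺ + e⁻ → Ag, so n(e⁻) = 0.1279 mol
In series, the same 0.1279 mol of electrons flows through the second cell.
Ni²⁺ + 2e⁻ → Ni, so n(Ni) = 0.1279 / 2 = 0.06395 mol
m(Ni) = 0.06395 × 58.69 = 3.75 g

3.75 g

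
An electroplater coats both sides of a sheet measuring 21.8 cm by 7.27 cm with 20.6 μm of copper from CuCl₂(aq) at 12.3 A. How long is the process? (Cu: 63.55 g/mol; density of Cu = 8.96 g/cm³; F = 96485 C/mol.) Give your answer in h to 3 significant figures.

Plated area = 2 × 21.8 × 7.27 = 317.0 cm²
Volume = 317.0 × 20.6×10⁻⁴ cm = 0.6530 cm³
m(Cu) = 0.6530 × 8.96 = 5.851 g
n(Cu) = 5.851 / 63.55 = 0.09207 mol; n(e⁻) = 2 × 0.09207 = 0.1841 mol
Q = 0.1841 × 96485 = 17760 C
t = 17760 / 12.3 = 1444 s = 0.401 h

0.401 h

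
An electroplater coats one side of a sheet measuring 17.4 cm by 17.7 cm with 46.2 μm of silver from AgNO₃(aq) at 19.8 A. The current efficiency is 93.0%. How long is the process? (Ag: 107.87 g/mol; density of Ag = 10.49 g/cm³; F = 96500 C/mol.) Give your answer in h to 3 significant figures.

Plated area = 17.4 × 17.7 = 308.0 cm²
Volume = 308.0 × 46.2×10⁻⁴ cm = 1.423 cm³
m(Ag) = 1.423 × 10.49 = 14.93 g
n(Ag) = 14.93 / 107.87 = 0.1384 mol; n(e⁻) = 0.1384 mol
Q = 0.1384 × 96500 / 0.930 = 14360 C
t = 14360 / 19.8 = 725.3 s = 0.201 h

0.201 h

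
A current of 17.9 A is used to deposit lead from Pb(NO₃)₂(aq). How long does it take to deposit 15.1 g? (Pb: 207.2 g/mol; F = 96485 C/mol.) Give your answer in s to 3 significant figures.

786 s

n(Pb) = 15.1 / 207.2 = 0.07288 mol
Pb²⁺ + 2e⁻ → Pb, so n(e⁻) = 2 × 0.07288 = 0.1458 mol
Q = 0.1458 × 96485 = 14070 C
t = Q / I = 14070 / 17.9 = 786.0 s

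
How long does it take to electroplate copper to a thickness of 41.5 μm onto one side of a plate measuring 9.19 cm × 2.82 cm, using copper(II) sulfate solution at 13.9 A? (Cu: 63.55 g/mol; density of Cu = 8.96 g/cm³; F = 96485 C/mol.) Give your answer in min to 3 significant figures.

3.51 min

Plated area = 9.19 × 2.82 = 25.92 cm²
Volume = 25.92 × 41.5×10⁻⁴ cm = 0.1076 cm³
m(Cu) = 0.1076 × 8.96 = 0.9641 g
n(Cu) = 0.9641 / 63.55 = 0.01517 mol; n(e⁻) = 2 × 0.01517 = 0.03034 mol
Q = 0.03034 × 96485 = 2927 C
t = 2927 / 13.9 = 210.6 s = 3.51 min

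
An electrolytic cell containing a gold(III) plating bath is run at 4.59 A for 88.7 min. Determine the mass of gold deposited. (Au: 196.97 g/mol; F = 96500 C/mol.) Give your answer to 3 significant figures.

16.6 g

Q = 4.59 A × 5322 s = 24430 C
Moles of electrons = 24430 / 96500 = 0.2532 mol
Au³⁺ + 3e⁻ → Au, so n(Au) = 0.2532 / 3 = 0.08440 mol
m = 0.08440 × 196.97 = 16.6 g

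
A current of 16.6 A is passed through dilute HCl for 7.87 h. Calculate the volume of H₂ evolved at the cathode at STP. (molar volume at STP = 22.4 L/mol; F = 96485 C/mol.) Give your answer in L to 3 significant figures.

54.6 L

Q = 16.6 A × 28332 s = 4.703×10^5 C
n(e⁻) = Q/F = 4.703×10^5/96485 = 4.874 mol
2H⁺ + 2e⁻ → H₂, so n(H₂) = 4.874 / 2 = 2.437 mol
V = 2.437 × 22.4 = 54.59 L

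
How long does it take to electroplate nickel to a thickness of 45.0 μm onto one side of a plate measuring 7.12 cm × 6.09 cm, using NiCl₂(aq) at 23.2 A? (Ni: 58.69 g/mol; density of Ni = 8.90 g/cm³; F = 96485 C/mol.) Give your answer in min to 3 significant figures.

4.10 min

Plated area = 7.12 × 6.09 = 43.36 cm²
Volume = 43.36 × 45.0×10⁻⁴ cm = 0.1951 cm³
m(Ni) = 0.1951 × 8.90 = 1.736 g
n(Ni) = 1.736 / 58.69 = 0.02958 mol; n(e⁻) = 2 × 0.02958 = 0.05916 mol
Q = 0.05916 × 96485 = 5708 C
t = 5708 / 23.2 = 246.0 s = 4.10 min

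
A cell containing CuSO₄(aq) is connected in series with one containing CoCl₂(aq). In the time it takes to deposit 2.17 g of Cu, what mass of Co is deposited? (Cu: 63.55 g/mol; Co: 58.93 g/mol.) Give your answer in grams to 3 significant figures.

2.01 g

n(Cu) = 2.17 / 63.55 = 0.03415 mol
Cu²⁺ + 2e⁻ → Cu, so n(e⁻) = 2 × 0.03415 = 0.06830 mol
In series, the same 0.06830 mol of electrons flows through the second cell.
Co²⁺ + 2e⁻ → Co, so n(Co) = 0.06830 / 2 = 0.03415 mol
m(Co) = 0.03415 × 58.93 = 2.01 g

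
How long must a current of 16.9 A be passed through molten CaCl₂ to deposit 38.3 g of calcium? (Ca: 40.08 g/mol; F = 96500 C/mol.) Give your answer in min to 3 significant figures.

n(Ca) = 38.3 / 40.08 = 0.9556 mol
Ca²⁺ + 2e⁻ → Ca, so n(e⁻) = 2 × 0.9556 = 1.911 mol
Q = 1.911 × 96500 = 1.844×10^5 C
t = Q / I = 1.844×10^5 / 16.9 = 10910 s = 182 min

182 min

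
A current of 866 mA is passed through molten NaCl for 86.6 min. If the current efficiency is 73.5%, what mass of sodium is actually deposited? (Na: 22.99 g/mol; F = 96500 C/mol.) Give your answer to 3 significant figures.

0.788 g

Q = 0.866 × 5196 = 4500 C
n(e⁻) = 4500 / 96500 = 0.04663 mol
Na⁺ + e⁻ → Na, so theoretical m(Na) = 0.04663 × 22.99 = 1.072 g
Actual mass = 73.5% × 1.072 = 0.788 g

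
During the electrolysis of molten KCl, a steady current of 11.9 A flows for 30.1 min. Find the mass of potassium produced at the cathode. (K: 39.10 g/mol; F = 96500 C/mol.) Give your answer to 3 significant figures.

Q = 11.9 A × 1806 s = 21490 C
n(e⁻) = Q/F = 21490/96500 = 0.2227 mol
K⁺ + e⁻ → K, so n(K) = 0.2227 mol
m = 0.2227 × 39.10 = 8.71 g

8.71 g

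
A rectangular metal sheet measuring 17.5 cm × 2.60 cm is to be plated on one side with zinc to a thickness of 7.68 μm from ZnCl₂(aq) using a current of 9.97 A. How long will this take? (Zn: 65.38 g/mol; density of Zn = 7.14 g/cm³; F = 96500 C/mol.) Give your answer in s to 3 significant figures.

Plated area = 17.5 × 2.60 = 45.50 cm²
Volume = 45.50 × 7.68×10⁻⁴ cm = 0.03494 cm³
m(Zn) = 0.03494 × 7.14 = 0.2495 g
n(Zn) = 0.2495 / 65.38 = 0.003816 mol; n(e⁻) = 2 × 0.003816 = 0.007632 mol
Q = 0.007632 × 96500 = 736.5 C
t = 736.5 / 9.97 = 73.87 s

73.9 s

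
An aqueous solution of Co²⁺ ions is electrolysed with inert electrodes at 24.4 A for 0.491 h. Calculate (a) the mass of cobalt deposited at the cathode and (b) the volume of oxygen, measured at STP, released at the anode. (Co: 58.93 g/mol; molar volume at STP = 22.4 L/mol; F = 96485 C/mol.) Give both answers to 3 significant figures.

Q = 24.4 × 1767.6 = 43130 C; n(e⁻) = 43130 / 96485 = 0.4470 mol
Cathode: Co²⁺ + 2e⁻ → Co → n(Co) = 0.4470/2 = 0.2235 mol → 13.2 g
Anode: 2H₂O → O₂ + 4H⁺ + 4e⁻ → n(O₂) = 0.4470/4 = 0.1118 mol → 2.50 L

13.2 g Co; 2.50 L O₂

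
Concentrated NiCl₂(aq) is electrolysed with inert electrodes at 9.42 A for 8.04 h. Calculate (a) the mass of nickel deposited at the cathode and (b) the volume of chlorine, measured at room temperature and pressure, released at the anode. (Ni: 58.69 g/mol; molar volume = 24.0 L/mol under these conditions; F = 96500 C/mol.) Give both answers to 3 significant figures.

82.9 g Ni; 33.9 L Cl₂

Q = 9.42 × 28944 = 2.727×10^5 C; n(e⁻) = 2.727×10^5 / 96500 = 2.826 mol
Cathode: Ni²⁺ + 2e⁻ → Ni → n(Ni) = 2.826/2 = 1.413 mol → 82.9 g
Anode: 2Cl⁻ → Cl₂ + 2e⁻ → n(Cl₂) = 2.826/2 = 1.413 mol → 33.9 L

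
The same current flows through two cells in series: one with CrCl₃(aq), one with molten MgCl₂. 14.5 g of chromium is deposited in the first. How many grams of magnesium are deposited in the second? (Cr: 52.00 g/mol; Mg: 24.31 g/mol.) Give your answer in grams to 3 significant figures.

n(Cr) = 14.5 / 52.00 = 0.2788 mol
Cr³⁺ + 3e⁻ → Cr, so n(e⁻) = 3 × 0.2788 = 0.8364 mol
The cells are in series, so the same charge (and hence the same n(e⁻) = 0.8364 mol) passes through both.
Mg²⁺ + 2e⁻ → Mg, so n(Mg) = 0.8364 / 2 = 0.4182 mol
m(Mg) = 0.4182 × 24.31 = 10.2 g

10.2 g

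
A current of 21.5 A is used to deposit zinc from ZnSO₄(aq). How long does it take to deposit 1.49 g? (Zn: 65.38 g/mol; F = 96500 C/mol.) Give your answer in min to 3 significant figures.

n(Zn) = 1.49 / 65.38 = 0.02279 mol
Zn²⁺ + 2e⁻ → Zn, so n(e⁻) = 2 × 0.02279 = 0.04558 mol
Q = 0.04558 × 96500 = 4398 C
t = Q / I = 4398 / 21.5 = 204.6 s = 3.41 min

3.41 min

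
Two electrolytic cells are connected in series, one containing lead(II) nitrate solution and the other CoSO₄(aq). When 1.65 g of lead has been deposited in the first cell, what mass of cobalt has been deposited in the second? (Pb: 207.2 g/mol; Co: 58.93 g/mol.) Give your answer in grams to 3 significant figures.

0.469 g

n(Pb) = 1.65 / 207.2 = 0.007963 mol
Pb²⁺ + 2e⁻ → Pb, so n(e⁻) = 2 × 0.007963 = 0.01593 mol
Since the cells are in series, n(e⁻) in the Co cell is also 0.01593 mol.
Co²⁺ + 2e⁻ → Co, so n(Co) = 0.01593 / 2 = 0.007965 mol
m(Co) = 0.007965 × 58.93 = 0.469 g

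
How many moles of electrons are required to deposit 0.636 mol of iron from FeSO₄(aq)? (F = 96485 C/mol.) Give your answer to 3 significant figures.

Fe²⁺ + 2e⁻ → Fe, so n(e⁻) = 2 × 0.636 = 1.272 mol

1.27 mol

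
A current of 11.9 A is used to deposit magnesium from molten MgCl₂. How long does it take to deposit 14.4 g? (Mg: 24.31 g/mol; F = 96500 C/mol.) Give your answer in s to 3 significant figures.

9610 s

n(Mg) = 14.4 / 24.31 = 0.5923 mol
Mg²⁺ + 2e⁻ → Mg, so n(e⁻) = 2 × 0.5923 = 1.185 mol
Q = 1.185 × 96500 = 1.144×10^5 C
t = Q / I = 1.144×10^5 / 11.9 = 9613 s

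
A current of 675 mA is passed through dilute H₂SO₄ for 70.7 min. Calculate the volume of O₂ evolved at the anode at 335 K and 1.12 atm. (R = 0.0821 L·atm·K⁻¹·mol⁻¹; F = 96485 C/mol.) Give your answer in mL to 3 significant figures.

182 mL

Q = It = 0.675 × 4242 = 2863 C
Moles of electrons = 2863 / 96485 = 0.02967 mol
2H₂O → O₂ + 4H⁺ + 4e⁻, so n(O₂) = 0.02967 / 4 = 0.007418 mol
V = nRT/P = 0.007418 × 0.0821 × 335 / 1.12 = 0.1822 L
= 182 mL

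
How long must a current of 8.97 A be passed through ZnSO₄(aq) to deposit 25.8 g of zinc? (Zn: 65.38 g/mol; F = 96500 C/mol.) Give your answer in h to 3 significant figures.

2.36 h

n(Zn) = 25.8 / 65.38 = 0.3946 mol
Zn²⁺ + 2e⁻ → Zn, so n(e⁻) = 2 × 0.3946 = 0.7892 mol
Q = 0.7892 × 96500 = 76160 C
t = Q / I = 76160 / 8.97 = 8491 s = 2.36 h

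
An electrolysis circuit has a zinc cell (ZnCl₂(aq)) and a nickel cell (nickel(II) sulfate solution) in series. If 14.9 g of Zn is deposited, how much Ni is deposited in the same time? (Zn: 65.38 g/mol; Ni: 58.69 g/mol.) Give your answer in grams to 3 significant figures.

13.4 g

n(Zn) = 14.9 / 65.38 = 0.2279 mol
Zn²⁺ + 2e⁻ → Zn, so n(e⁻) = 2 × 0.2279 = 0.4558 mol
In series, the same 0.4558 mol of electrons flows through the second cell.
Ni²⁺ + 2e⁻ → Ni, so n(Ni) = 0.4558 / 2 = 0.2279 mol
m(Ni) = 0.2279 × 58.69 = 13.4 g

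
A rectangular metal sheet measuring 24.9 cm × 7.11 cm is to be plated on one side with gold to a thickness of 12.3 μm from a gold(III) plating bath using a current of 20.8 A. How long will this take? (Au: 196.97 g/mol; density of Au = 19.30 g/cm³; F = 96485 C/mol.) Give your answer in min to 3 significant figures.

Plated area = 24.9 × 7.11 = 177.0 cm²
Volume = 177.0 × 12.3×10⁻⁴ cm = 0.2177 cm³
m(Au) = 0.2177 × 19.30 = 4.202 g
n(Au) = 4.202 / 196.97 = 0.02133 mol; n(e⁻) = 3 × 0.02133 = 0.06399 mol
Q = 0.06399 × 96485 = 6174 C
t = 6174 / 20.8 = 296.8 s = 4.95 min

4.95 min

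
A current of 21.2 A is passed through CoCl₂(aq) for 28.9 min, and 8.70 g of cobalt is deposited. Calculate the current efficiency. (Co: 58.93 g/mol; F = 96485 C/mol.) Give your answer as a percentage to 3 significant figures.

Q = 21.2 × 1734 = 36760 C
n(e⁻) = 36760 / 96485 = 0.3810 mol
Co²⁺ + 2e⁻ → Co, so theoretical n(Co) = 0.1905 mol → 11.23 g
Efficiency = 8.70 / 11.23 = 0.7747 = 77.5%

77.5%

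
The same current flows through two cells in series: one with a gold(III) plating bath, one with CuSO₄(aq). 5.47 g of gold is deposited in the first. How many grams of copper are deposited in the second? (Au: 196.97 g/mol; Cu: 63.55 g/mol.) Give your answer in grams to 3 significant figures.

n(Au) = 5.47 / 196.97 = 0.02777 mol
Au³⁺ + 3e⁻ → Au, so n(e⁻) = 3 × 0.02777 = 0.08331 mol
The cells are in series, so the same charge (and hence the same n(e⁻) = 0.08331 mol) passes through both.
Cu²⁺ + 2e⁻ → Cu, so n(Cu) = 0.08331 / 2 = 0.04166 mol
m(Cu) = 0.04166 × 63.55 = 2.65 g

2.65 g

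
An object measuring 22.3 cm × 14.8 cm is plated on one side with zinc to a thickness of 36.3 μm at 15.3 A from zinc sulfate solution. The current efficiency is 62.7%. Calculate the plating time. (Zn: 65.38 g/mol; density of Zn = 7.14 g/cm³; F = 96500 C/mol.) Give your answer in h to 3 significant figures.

0.731 h

Plated area = 22.3 × 14.8 = 330.0 cm²
Volume = 330.0 × 36.3×10⁻⁴ cm = 1.198 cm³
m(Zn) = 1.198 × 7.14 = 8.554 g
n(Zn) = 8.554 / 65.38 = 0.1308 mol; n(e⁻) = 2 × 0.1308 = 0.2616 mol
Q = 0.2616 × 96500 / 0.627 = 40260 C
t = 40260 / 15.3 = 2631 s = 0.731 h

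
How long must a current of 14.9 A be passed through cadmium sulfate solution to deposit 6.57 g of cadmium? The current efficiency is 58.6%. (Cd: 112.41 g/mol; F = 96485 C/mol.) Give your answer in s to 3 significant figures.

n(Cd) = 6.57 / 112.41 = 0.05845 mol
Cd²⁺ + 2e⁻ → Cd, so n(e⁻) = 2 × 0.05845 = 0.1169 mol
Q = 0.1169 × 96485 / 0.586 = 19250 C
t = Q / I = 19250 / 14.9 = 1292 s

1290 s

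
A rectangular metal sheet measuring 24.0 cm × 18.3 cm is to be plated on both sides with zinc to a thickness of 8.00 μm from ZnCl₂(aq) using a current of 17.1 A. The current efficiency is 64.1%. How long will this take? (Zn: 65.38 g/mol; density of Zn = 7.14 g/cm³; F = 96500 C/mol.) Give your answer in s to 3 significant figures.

1350 s

Plated area = 2 × 24.0 × 18.3 = 878.4 cm²
Volume = 878.4 × 8.00×10⁻⁴ cm = 0.7027 cm³
m(Zn) = 0.7027 × 7.14 = 5.017 g
n(Zn) = 5.017 / 65.38 = 0.07674 mol; n(e⁻) = 2 × 0.07674 = 0.1535 mol
Q = 0.1535 × 96500 / 0.641 = 23110 C
t = 23110 / 17.1 = 1351 s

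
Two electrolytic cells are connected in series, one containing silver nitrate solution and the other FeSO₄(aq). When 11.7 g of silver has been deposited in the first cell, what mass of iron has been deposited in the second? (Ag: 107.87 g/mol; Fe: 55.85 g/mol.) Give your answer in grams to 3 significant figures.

n(Ag) = 11.7 / 107.87 = 0.1085 mol
Ag⁺ + e⁻ → Ag, so n(e⁻) = 0.1085 mol
Same current for the same time ⇒ same n(e⁻) = 0.1085 mol in both cells.
Fe²⁺ + 2e⁻ → Fe, so n(Fe) = 0.1085 / 2 = 0.05425 mol
m(Fe) = 0.05425 × 55.85 = 3.03 g

3.03 g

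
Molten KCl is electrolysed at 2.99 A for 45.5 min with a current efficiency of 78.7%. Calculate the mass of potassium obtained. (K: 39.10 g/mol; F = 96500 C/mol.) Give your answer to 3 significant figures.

Q = 2.99 × 2730 = 8163 C
n(e⁻) = 8163 / 96500 = 0.08459 mol
K⁺ + e⁻ → K, so theoretical m(K) = 0.08459 × 39.10 = 3.307 g
Actual mass = 78.7% × 3.307 = 2.60 g

2.60 g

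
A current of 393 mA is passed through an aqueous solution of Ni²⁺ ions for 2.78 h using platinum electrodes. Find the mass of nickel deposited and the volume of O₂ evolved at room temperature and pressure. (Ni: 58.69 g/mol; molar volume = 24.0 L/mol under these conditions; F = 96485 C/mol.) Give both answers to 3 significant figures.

1.20 g Ni; 0.245 L O₂

Q = 0.393 × 10008 = 3933 C; n(e⁻) = 3933 / 96485 = 0.04076 mol
Cathode: Ni²⁺ + 2e⁻ → Ni → n(Ni) = 0.04076/2 = 0.02038 mol → 1.20 g
Anode: 2H₂O → O₂ + 4H⁺ + 4e⁻ → n(O₂) = 0.04076/4 = 0.01019 mol → 0.245 L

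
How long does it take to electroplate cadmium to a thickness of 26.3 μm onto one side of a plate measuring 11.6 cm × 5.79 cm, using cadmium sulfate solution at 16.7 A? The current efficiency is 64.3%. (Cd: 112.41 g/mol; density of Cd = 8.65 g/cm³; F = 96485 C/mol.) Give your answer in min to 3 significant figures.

Plated area = 11.6 × 5.79 = 67.16 cm²
Volume = 67.16 × 26.3×10⁻⁴ cm = 0.1766 cm³
m(Cd) = 0.1766 × 8.65 = 1.528 g
n(Cd) = 1.528 / 112.41 = 0.01359 mol; n(e⁻) = 2 × 0.01359 = 0.02718 mol
Q = 0.02718 × 96485 / 0.643 = 4078 C
t = 4078 / 16.7 = 244.2 s = 4.07 min

4.07 min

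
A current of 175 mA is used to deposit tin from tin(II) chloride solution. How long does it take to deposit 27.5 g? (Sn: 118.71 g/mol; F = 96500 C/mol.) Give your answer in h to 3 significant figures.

n(Sn) = 27.5 / 118.71 = 0.2317 mol
Sn²⁺ + 2e⁻ → Sn, so n(e⁻) = 2 × 0.2317 = 0.4634 mol
Q = 0.4634 × 96500 = 44720 C
t = Q / I = 44720 / 0.175 = 2.555×10^5 s = 71.0 h

71.0 h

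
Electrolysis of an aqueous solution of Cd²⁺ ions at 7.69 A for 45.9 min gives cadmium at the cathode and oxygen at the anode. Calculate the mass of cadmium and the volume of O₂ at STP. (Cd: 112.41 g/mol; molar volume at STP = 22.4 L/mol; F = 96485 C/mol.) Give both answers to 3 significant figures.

12.3 g Cd; 1.23 L O₂

Q = 7.69 × 2754 = 21180 C; n(e⁻) = 21180 / 96485 = 0.2195 mol
Cathode: Cd²⁺ + 2e⁻ → Cd → n(Cd) = 0.2195/2 = 0.1098 mol → 12.3 g
Anode: 2H₂O → O₂ + 4H⁺ + 4e⁻ → n(O₂) = 0.2195/4 = 0.05488 mol → 1.23 L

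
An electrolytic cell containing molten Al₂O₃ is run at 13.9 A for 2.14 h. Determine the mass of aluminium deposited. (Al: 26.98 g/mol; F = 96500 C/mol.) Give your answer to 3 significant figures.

Charge passed = 13.9 × 7704 = 1.071×10^5 C
n(e⁻) = Q/F = 1.071×10^5/96500 = 1.110 mol
Al³⁺ + 3e⁻ → Al, so n(Al) = 1.110 / 3 = 0.3700 mol
m = 0.3700 × 26.98 = 9.98 g

9.98 g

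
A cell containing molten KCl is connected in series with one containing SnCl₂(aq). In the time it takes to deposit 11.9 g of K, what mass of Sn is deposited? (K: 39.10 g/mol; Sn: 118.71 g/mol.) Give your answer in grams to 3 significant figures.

n(K) = 11.9 / 39.10 = 0.3043 mol
K⁺ + e⁻ → K, so n(e⁻) = 0.3043 mol
Since the cells are in series, n(e⁻) in the Sn cell is also 0.3043 mol.
Sn²⁺ + 2e⁻ → Sn, so n(Sn) = 0.3043 / 2 = 0.1522 mol
m(Sn) = 0.1522 × 118.71 = 18.1 g

18.1 g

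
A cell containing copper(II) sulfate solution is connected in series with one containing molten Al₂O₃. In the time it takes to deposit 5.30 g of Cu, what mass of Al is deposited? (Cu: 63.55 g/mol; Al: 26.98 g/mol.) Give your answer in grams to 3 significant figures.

1.50 g

n(Cu) = 5.30 / 63.55 = 0.08340 mol
Cu²⁺ + 2e⁻ → Cu, so n(e⁻) = 2 × 0.08340 = 0.1668 mol
The cells are in series, so the same charge (and hence the same n(e⁻) = 0.1668 mol) passes through both.
Al³⁺ + 3e⁻ → Al, so n(Al) = 0.1668 / 3 = 0.05560 mol
m(Al) = 0.05560 × 26.98 = 1.50 g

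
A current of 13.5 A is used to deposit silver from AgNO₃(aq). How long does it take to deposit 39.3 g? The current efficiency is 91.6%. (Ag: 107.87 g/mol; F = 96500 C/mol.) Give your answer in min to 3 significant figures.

47.4 min

n(Ag) = 39.3 / 107.87 = 0.3643 mol
Ag⁺ + e⁻ → Ag, so n(e⁻) = 0.3643 mol
Q = 0.3643 × 96500 / 0.916 = 38380 C
t = Q / I = 38380 / 13.5 = 2843 s = 47.4 min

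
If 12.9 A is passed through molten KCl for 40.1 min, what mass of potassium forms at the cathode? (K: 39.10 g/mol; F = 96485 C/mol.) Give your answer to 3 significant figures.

Q = It = 12.9 × 2406 = 31040 C
Moles of electrons = 31040 / 96485 = 0.3217 mol
K⁺ + e⁻ → K, so n(K) = 0.3217 mol
m = 0.3217 × 39.10 = 12.6 g

12.6 g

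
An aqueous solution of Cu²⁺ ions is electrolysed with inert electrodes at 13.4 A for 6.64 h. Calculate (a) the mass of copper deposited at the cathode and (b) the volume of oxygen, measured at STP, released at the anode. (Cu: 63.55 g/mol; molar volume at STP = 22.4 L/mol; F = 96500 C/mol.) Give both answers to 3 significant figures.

105 g Cu; 18.6 L O₂

Q = 13.4 × 23904 = 3.203×10^5 C; n(e⁻) = 3.203×10^5 / 96500 = 3.319 mol
Cathode: Cu²⁺ + 2e⁻ → Cu → n(Cu) = 3.319/2 = 1.660 mol → 105 g
Anode: 2H₂O → O₂ + 4H⁺ + 4e⁻ → n(O₂) = 3.319/4 = 0.8298 mol → 18.6 L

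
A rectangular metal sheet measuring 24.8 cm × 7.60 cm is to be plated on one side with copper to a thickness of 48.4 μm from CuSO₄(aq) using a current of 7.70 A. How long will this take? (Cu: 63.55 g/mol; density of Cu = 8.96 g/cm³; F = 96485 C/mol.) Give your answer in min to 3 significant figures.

Plated area = 24.8 × 7.60 = 188.5 cm²
Volume = 188.5 × 48.4×10⁻⁴ cm = 0.9123 cm³
m(Cu) = 0.9123 × 8.96 = 8.174 g
n(Cu) = 8.174 / 63.55 = 0.1286 mol; n(e⁻) = 2 × 0.1286 = 0.2572 mol
Q = 0.2572 × 96485 = 24820 C
t = 24820 / 7.70 = 3223 s = 53.7 min

53.7 min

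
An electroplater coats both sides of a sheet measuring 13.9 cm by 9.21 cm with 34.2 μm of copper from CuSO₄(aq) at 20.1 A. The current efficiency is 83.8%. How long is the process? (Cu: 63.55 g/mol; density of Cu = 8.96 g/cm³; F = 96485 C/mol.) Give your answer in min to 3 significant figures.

23.6 min

Plated area = 2 × 13.9 × 9.21 = 256.0 cm²
Volume = 256.0 × 34.2×10⁻⁴ cm = 0.8755 cm³
m(Cu) = 0.8755 × 8.96 = 7.844 g
n(Cu) = 7.844 / 63.55 = 0.1234 mol; n(e⁻) = 2 × 0.1234 = 0.2468 mol
Q = 0.2468 × 96485 / 0.838 = 28420 C
t = 28420 / 20.1 = 1414 s = 23.6 min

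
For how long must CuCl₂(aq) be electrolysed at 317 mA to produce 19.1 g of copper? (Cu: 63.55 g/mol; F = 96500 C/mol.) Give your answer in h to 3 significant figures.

50.8 h

n(Cu) = 19.1 / 63.55 = 0.3006 mol
Cu²⁺ + 2e⁻ → Cu, so n(e⁻) = 2 × 0.3006 = 0.6012 mol
Q = 0.6012 × 96500 = 58020 C
t = Q / I = 58020 / 0.317 = 1.830×10^5 s = 50.8 h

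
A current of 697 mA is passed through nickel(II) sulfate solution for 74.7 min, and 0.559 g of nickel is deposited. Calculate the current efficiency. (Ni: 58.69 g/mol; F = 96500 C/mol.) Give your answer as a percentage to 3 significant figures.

58.8%

Q = 0.697 × 4482 = 3124 C
n(e⁻) = 3124 / 96500 = 0.03237 mol
Ni²⁺ + 2e⁻ → Ni, so theoretical n(Ni) = 0.01619 mol → 0.9502 g
Efficiency = 0.559 / 0.9502 = 0.5883 = 58.8%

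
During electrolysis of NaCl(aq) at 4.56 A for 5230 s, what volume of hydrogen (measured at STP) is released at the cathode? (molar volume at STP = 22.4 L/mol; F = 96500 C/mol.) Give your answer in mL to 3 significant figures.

2770 mL

Q = It = 4.56 × 5230 = 23850 C
n(e⁻) = 23850 / 96500 = 0.2472 mol
2H⁺ + 2e⁻ → H₂, so n(H₂) = 0.2472 / 2 = 0.1236 mol
V = 0.1236 × 22.4 = 2.769 L
= 2770 mL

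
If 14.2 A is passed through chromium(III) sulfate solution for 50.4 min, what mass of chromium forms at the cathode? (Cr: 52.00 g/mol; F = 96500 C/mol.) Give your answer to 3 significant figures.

Charge passed = 14.2 × 3024 = 42940 C
Moles of electrons = 42940 / 96500 = 0.4450 mol
Cr³⁺ + 3e⁻ → Cr, so n(Cr) = 0.4450 / 3 = 0.1483 mol
m = 0.1483 × 52.00 = 7.71 g

7.71 g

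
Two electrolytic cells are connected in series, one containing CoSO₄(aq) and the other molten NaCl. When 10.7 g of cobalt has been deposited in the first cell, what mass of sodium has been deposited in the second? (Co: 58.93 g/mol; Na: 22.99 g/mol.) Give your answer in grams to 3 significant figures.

8.35 g

n(Co) = 10.7 / 58.93 = 0.1816 mol
Co²⁺ + 2e⁻ → Co, so n(e⁻) = 2 × 0.1816 = 0.3632 mol
Since the cells are in series, n(e⁻) in the Na cell is also 0.3632 mol.
Na⁺ + e⁻ → Na, so n(Na) = 0.3632 mol
m(Na) = 0.3632 × 22.99 = 8.35 g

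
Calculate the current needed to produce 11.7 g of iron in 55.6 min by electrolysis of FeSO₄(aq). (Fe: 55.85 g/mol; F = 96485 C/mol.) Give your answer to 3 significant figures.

n(Fe) = 11.7 / 55.85 = 0.2095 mol
Fe²⁺ + 2e⁻ → Fe, so n(e⁻) = 2 × 0.2095 = 0.4190 mol
Q = 0.4190 × 96485 = 40430 C
I = Q / t = 40430 / 3336 s = 12.1 A

12.1 A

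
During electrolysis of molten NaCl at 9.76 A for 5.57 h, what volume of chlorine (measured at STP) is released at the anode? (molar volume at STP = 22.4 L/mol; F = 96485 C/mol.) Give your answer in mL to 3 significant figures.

22700 mL

Charge passed = 9.76 × 20052 = 1.957×10^5 C
Moles of electrons = 1.957×10^5 / 96485 = 2.028 mol
2Cl⁻ → Cl₂ + 2e⁻, so n(Cl₂) = 2.028 / 2 = 1.014 mol
V = 1.014 × 22.4 = 22.71 L
= 22700 mL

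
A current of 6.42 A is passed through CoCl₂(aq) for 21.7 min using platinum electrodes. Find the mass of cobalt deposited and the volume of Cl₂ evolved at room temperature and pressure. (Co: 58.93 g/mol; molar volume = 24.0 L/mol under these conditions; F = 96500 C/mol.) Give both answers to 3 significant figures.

2.55 g Co; 1.04 L Cl₂

Q = 6.42 × 1302 = 8359 C; n(e⁻) = 8359 / 96500 = 0.08662 mol
Cathode: Co²⁺ + 2e⁻ → Co → n(Co) = 0.08662/2 = 0.04331 mol → 2.55 g
Anode: 2Cl⁻ → Cl₂ + 2e⁻ → n(Cl₂) = 0.08662/2 = 0.04331 mol → 1.04 L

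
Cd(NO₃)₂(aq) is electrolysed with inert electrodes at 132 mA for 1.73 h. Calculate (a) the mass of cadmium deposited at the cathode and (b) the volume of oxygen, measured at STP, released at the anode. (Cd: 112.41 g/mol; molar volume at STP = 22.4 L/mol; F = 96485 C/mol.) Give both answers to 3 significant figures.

Q = 0.132 × 6228 = 822.1 C; n(e⁻) = 822.1 / 96485 = 0.008520 mol
Cathode: Cd²⁺ + 2e⁻ → Cd → n(Cd) = 0.008520/2 = 0.004260 mol → 0.479 g
Anode: 2H₂O → O₂ + 4H⁺ + 4e⁻ → n(O₂) = 0.008520/4 = 0.002130 mol → 0.0477 L

0.479 g Cd; 0.0477 L O₂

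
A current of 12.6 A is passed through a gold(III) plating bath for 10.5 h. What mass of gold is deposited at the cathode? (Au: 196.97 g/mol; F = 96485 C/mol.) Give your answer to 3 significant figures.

324 g

Charge passed = 12.6 × 37800 = 4.763×10^5 C
n(e⁻) = 4.763×10^5 / 96485 = 4.937 mol
Au³⁺ + 3e⁻ → Au, so n(Au) = 4.937 / 3 = 1.646 mol
m = 1.646 × 196.97 = 324 g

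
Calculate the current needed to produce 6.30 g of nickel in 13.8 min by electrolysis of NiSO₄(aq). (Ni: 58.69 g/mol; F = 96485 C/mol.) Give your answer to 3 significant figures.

25.0 A

n(Ni) = 6.30 / 58.69 = 0.1073 mol
Ni²⁺ + 2e⁻ → Ni, so n(e⁻) = 2 × 0.1073 = 0.2146 mol
Q = 0.2146 × 96485 = 20710 C
I = Q / t = 20710 / 828 s = 25.0 A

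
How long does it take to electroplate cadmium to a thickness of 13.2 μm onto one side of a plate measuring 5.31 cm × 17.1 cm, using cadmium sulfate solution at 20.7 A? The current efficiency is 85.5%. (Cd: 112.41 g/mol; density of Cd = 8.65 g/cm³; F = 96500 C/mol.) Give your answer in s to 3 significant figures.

Plated area = 5.31 × 17.1 = 90.80 cm²
Volume = 90.80 × 13.2×10⁻⁴ cm = 0.1199 cm³
m(Cd) = 0.1199 × 8.65 = 1.037 g
n(Cd) = 1.037 / 112.41 = 0.009225 mol; n(e⁻) = 2 × 0.009225 = 0.01845 mol
Q = 0.01845 × 96500 / 0.855 = 2082 C
t = 2082 / 20.7 = 100.6 s

101 s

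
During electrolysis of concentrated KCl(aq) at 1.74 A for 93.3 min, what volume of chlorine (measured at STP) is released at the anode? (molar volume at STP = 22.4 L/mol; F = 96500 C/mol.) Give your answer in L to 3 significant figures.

Q = 1.74 A × 5598 s = 9741 C
n(e⁻) = 9741 / 96500 = 0.1009 mol
2Cl⁻ → Cl₂ + 2e⁻, so n(Cl₂) = 0.1009 / 2 = 0.05045 mol
V = 0.05045 × 22.4 = 1.130 L

1.13 L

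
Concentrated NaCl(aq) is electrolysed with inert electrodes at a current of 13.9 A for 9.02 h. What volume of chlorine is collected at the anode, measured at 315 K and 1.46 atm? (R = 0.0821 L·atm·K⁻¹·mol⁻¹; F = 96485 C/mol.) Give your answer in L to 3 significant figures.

41.4 L

Charge passed = 13.9 × 32472 = 4.514×10^5 C
n(e⁻) = 4.514×10^5 / 96485 = 4.678 mol
2Cl⁻ → Cl₂ + 2e⁻, so n(Cl₂) = 4.678 / 2 = 2.339 mol
V = nRT/P = 2.339 × 0.0821 × 315 / 1.46 = 41.43 L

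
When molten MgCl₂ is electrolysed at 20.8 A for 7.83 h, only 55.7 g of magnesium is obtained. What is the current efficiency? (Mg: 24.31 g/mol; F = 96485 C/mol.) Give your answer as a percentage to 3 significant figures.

Q = 20.8 × 28188 = 5.863×10^5 C
n(e⁻) = 5.863×10^5 / 96485 = 6.077 mol
Mg²⁺ + 2e⁻ → Mg, so theoretical n(Mg) = 3.039 mol → 73.88 g
Efficiency = 55.7 / 73.88 = 0.7539 = 75.4%

75.4%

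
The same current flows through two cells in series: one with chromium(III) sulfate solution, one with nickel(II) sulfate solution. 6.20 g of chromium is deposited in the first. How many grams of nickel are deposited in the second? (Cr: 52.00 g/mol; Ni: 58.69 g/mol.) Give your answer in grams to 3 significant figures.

10.5 g

n(Cr) = 6.20 / 52.00 = 0.1192 mol
Cr³⁺ + 3e⁻ → Cr, so n(e⁻) = 3 × 0.1192 = 0.3576 mol
Since the cells are in series, n(e⁻) in the Ni cell is also 0.3576 mol.
Ni²⁺ + 2e⁻ → Ni, so n(Ni) = 0.3576 / 2 = 0.1788 mol
m(Ni) = 0.1788 × 58.69 = 10.5 g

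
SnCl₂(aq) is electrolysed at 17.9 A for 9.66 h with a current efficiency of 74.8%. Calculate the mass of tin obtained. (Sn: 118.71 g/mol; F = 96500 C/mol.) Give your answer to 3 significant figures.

286 g

Q = 17.9 × 34776 = 6.225×10^5 C
n(e⁻) = 6.225×10^5 / 96500 = 6.451 mol
Sn²⁺ + 2e⁻ → Sn, so theoretical m(Sn) = 3.226 × 118.71 = 383.0 g
Actual mass = 74.8% × 383.0 = 286 g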